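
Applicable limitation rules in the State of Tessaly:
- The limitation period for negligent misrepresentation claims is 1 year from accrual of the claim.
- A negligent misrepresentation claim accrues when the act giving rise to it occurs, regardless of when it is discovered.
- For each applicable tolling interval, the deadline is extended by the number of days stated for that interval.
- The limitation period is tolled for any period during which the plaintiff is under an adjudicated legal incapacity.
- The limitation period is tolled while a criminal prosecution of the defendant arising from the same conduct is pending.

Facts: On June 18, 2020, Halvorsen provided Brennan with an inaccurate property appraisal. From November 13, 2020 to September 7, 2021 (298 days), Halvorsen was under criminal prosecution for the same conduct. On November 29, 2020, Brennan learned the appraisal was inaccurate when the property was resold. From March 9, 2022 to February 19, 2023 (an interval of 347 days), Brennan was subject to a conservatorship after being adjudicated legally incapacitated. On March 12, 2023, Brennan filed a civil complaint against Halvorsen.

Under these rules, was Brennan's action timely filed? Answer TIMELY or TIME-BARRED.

TIMELY

Because the rule ties accrual to occurrence, the claim accrued on June 18, 2020, not on the November 29, 2020 discovery date.
1 year from June 18, 2020 is June 18, 2021.
Because the pending criminal prosecution ran from November 13, 2020 to September 7, 2021, the deadline is extended by 298 days to April 12, 2022.
The period was tolled for 347 days by the plaintiff's legal incapacity (March 9, 2022 to February 19, 2023), pushing the deadline to March 25, 2023.
The March 12, 2023 filing precedes the March 25, 2023 deadline; the claim is timely.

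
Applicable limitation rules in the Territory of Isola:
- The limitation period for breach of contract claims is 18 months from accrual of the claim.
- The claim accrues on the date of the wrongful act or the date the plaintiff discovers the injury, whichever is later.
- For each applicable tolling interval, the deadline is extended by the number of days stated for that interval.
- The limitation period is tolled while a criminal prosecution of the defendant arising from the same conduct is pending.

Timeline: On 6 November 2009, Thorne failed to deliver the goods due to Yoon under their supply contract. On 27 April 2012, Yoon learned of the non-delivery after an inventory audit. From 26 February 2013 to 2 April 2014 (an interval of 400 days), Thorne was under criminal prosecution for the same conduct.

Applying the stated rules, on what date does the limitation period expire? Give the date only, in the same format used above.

Taking the later of the act (6 November 2009) and discovery (27 April 2012), the claim accrued on 27 April 2012.
18 months from 27 April 2012 is 27 October 2013.
Because the pending criminal prosecution ran from 26 February 2013 to 2 April 2014, the deadline is extended by 400 days to 1 December 2014.

1 December 2014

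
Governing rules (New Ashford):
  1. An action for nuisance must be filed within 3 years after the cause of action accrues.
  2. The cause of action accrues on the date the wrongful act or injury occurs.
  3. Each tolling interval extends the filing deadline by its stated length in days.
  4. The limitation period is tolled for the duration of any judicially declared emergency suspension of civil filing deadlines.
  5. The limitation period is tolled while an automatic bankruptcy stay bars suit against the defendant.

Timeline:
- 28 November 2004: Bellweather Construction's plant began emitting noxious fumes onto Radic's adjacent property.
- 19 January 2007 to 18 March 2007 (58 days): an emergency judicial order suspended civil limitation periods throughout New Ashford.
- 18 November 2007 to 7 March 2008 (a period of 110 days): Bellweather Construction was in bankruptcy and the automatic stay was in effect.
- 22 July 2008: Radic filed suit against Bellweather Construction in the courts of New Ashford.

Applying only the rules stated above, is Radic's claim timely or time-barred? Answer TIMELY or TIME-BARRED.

The limitation period began to run on 28 November 2004.
3 years from 28 November 2004 is 28 November 2007.
The emergency suspension of filing deadlines from 19 January 2007 to 18 March 2007 tolled the period for 58 days, extending the deadline to 25 January 2008.
Because the automatic bankruptcy stay ran from 18 November 2007 to 7 March 2008, the deadline is extended by 110 days to 14 May 2008.
Filing on 22 July 2008 missed the 14 May 2008 deadline — the action is time-barred.

TIME-BARRED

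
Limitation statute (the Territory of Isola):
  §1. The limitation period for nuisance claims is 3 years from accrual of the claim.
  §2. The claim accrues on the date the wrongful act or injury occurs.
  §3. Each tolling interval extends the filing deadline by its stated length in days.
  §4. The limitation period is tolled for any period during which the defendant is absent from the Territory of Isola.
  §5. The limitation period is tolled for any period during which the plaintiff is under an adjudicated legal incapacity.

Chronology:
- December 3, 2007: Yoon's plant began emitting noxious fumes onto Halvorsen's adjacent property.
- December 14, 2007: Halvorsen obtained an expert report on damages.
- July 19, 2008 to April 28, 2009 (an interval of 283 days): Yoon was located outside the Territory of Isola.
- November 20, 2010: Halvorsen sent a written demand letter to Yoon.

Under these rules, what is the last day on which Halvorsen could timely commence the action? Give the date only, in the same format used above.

September 12, 2011

The claim accrued on December 3, 2007, when the wrongful act occurred.
The untolled deadline — 3 years after December 3, 2007 — is December 3, 2010.
The period was tolled for 283 days by the defendant's absence from the jurisdiction (July 19, 2008 to April 28, 2009), pushing the deadline to September 12, 2011.
None of the other events listed affects the running of the period under the stated rules.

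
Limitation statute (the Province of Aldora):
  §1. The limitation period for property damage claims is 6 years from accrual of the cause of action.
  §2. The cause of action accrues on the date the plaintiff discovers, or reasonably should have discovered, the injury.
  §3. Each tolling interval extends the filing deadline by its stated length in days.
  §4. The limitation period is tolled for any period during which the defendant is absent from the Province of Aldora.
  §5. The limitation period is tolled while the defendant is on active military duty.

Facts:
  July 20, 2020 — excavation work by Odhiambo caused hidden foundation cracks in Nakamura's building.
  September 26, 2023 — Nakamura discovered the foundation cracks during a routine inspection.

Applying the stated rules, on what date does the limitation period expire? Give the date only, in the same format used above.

September 26, 2029

Under the discovery rule, the claim accrued on September 26, 2023, when Nakamura discovered the injury — not on the July 20, 2020 date of the underlying act.
Adding the 6 years base period to September 26, 2023 gives a deadline of September 26, 2029, before any tolling.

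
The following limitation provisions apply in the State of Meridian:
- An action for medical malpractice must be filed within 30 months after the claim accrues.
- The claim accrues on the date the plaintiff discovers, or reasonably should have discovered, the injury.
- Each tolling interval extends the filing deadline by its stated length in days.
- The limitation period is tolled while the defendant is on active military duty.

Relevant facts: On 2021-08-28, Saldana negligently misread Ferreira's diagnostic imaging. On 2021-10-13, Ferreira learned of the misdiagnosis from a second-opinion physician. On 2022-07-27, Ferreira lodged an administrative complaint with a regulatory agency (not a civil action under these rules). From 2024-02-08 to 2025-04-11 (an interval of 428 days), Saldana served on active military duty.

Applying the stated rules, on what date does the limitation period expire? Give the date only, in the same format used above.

The claim did not accrue until Ferreira discovered the injury on 2021-10-13; the 2021-08-28 act date does not start the clock under the stated rule.
30 months from 2021-10-13 is 2024-04-13.
The period was tolled for 428 days by the defendant's active military service (2024-02-08 to 2025-04-11), pushing the deadline to 2025-06-15.
Nothing else in the chronology tolls or restarts the period.

2025-06-15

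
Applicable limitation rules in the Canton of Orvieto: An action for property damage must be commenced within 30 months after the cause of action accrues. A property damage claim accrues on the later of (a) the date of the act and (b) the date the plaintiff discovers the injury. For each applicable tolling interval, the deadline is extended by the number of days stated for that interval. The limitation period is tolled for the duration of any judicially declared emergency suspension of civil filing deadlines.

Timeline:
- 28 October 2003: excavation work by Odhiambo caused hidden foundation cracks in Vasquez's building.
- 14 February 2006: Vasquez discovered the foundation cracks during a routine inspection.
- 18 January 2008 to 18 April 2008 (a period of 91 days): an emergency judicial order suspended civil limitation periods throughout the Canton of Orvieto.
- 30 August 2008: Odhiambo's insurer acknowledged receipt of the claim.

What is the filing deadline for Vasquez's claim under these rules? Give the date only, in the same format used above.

13 November 2008

The claim accrued on 14 February 2006 — the later of the 28 October 2003 act and the 14 February 2006 discovery.
30 months from 14 February 2006 is 14 August 2008.
Because the emergency suspension of filing deadlines ran from 18 January 2008 to 18 April 2008, the deadline is extended by 91 days to 13 November 2008.
The other events in the timeline have no effect on the limitation period under the stated rules.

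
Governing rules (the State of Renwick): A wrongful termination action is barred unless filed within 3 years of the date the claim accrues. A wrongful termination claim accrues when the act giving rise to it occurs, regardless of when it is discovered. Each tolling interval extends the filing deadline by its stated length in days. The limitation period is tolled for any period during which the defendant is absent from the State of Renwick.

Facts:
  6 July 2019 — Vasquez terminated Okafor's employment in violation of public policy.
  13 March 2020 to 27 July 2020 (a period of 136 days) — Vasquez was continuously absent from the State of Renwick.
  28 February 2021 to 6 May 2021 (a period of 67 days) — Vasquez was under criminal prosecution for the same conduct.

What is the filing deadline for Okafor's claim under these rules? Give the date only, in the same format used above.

19 November 2022

The claim accrued on 6 July 2019, the date of the act.
3 years from 6 July 2019 is 6 July 2022.
The defendant's absence from the jurisdiction from 13 March 2020 to 27 July 2020 tolled the period for 136 days, extending the deadline to 19 November 2022.
The pending criminal prosecution from 28 February 2021 to 6 May 2021 does not toll the period, because no stated rule makes a criminal prosecution a tolling event.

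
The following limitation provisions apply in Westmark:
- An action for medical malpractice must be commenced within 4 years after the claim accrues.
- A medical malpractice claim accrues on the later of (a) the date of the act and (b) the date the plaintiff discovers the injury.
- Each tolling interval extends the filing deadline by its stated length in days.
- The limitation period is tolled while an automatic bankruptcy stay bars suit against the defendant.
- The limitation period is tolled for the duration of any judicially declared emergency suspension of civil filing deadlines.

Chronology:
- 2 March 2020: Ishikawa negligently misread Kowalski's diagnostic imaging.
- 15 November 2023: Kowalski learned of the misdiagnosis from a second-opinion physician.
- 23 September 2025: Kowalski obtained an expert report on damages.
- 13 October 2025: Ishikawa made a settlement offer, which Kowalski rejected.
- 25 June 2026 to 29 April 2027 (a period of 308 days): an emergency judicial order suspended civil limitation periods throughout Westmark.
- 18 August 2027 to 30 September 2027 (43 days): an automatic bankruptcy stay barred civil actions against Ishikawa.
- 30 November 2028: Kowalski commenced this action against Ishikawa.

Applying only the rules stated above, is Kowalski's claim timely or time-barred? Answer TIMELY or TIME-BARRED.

Because discovery on 15 November 2023 post-dates the 2 March 2020 act, accrual under the later-of rule falls on 15 November 2023.
Adding the 4 years base period to 15 November 2023 gives a deadline of 15 November 2027, before any tolling.
Because the emergency suspension of filing deadlines ran from 25 June 2026 to 29 April 2027, the deadline is extended by 308 days to 18 September 2028.
The period was tolled for 43 days by the automatic bankruptcy stay (18 August 2027 to 30 September 2027), pushing the deadline to 31 October 2028.
Nothing else in the chronology tolls or restarts the period.
The 30 November 2028 filing falls after the 31 October 2028 deadline; the claim is time-barred.

TIME-BARRED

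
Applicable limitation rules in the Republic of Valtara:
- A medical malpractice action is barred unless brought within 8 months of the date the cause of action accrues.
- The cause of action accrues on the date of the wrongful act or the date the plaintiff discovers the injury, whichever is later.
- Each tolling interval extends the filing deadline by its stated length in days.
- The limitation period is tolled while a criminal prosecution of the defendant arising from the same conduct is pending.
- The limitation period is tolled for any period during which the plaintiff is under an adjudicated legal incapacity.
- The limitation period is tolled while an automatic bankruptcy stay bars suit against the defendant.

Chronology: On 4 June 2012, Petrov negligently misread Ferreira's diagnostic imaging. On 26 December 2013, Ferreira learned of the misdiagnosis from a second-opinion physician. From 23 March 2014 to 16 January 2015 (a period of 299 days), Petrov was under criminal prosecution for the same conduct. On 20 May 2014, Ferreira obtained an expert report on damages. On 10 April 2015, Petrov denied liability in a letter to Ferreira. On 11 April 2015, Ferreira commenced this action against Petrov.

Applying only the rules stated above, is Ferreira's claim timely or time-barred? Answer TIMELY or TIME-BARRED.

TIMELY

The claim accrued on 26 December 2013 — the later of the 4 June 2012 act and the 26 December 2013 discovery.
Adding the 8 months base period to 26 December 2013 gives a deadline of 26 August 2014, before any tolling.
The period was tolled for 299 days by the pending criminal prosecution (23 March 2014 to 16 January 2015), pushing the deadline to 21 June 2015.
Nothing else in the chronology tolls or restarts the period.
Filing on 11 April 2015 beat the 21 June 2015 deadline — the action is timely.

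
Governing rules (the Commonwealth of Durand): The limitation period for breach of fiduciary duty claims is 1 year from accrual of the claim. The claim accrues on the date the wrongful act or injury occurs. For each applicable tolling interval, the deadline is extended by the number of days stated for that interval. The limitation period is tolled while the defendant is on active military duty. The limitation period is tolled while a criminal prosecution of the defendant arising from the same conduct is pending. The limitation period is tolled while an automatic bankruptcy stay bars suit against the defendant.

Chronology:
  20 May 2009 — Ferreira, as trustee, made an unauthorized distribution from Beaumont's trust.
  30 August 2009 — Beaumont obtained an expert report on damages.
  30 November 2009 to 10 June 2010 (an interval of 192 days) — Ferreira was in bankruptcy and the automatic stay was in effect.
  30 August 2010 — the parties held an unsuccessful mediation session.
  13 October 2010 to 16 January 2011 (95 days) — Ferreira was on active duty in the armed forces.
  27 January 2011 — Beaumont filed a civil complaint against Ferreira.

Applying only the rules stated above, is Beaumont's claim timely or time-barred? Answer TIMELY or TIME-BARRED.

The claim accrued on 20 May 2009, when the wrongful act occurred.
1 year from 20 May 2009 is 20 May 2010.
The period was tolled for 192 days by the automatic bankruptcy stay (30 November 2009 to 10 June 2010), pushing the deadline to 28 November 2010.
The period was tolled for 95 days by the defendant's active military service (13 October 2010 to 16 January 2011), pushing the deadline to 3 March 2011.
The other events in the timeline have no effect on the limitation period under the stated rules.
The 27 January 2011 filing precedes the 3 March 2011 deadline; the claim is timely.

TIMELY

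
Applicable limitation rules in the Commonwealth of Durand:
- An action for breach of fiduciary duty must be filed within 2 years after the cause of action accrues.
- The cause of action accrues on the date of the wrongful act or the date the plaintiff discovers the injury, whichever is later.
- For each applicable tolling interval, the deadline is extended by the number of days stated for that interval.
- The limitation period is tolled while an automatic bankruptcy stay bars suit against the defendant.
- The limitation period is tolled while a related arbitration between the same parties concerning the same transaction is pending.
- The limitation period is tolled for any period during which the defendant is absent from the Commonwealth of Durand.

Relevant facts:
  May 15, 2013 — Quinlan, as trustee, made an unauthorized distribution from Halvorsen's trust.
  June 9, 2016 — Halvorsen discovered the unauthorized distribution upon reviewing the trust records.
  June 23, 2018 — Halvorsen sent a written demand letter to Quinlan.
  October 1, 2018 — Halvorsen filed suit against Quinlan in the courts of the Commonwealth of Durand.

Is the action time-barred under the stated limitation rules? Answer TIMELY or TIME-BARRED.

Taking the later of the act (May 15, 2013) and discovery (June 9, 2016), the claim accrued on June 9, 2016.
Adding the 2 years base period to June 9, 2016 gives a deadline of June 9, 2018, before any tolling.
Nothing else in the chronology tolls or restarts the period.
Halvorsen filed on October 1, 2018, after the June 9, 2018 deadline, so the action is time-barred.

TIME-BARRED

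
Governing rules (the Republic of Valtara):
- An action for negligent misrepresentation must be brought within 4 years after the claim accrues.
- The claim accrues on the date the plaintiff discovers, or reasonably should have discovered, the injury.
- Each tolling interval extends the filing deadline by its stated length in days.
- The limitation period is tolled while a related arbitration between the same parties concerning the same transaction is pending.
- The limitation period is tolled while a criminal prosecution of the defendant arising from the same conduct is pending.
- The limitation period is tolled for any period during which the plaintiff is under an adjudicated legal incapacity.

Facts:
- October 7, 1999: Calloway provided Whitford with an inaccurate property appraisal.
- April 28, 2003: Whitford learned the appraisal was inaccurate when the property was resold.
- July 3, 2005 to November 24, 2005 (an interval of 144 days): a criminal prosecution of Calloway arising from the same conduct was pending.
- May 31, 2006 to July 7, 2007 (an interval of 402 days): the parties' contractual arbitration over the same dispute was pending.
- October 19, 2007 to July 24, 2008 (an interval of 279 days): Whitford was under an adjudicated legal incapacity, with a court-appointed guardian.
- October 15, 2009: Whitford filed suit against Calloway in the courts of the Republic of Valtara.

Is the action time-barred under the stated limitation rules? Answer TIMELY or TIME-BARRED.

Accrual is tied to discovery, so the period began on April 28, 2003 rather than on October 7, 1999 when the act occurred.
The untolled deadline — 4 years after April 28, 2003 — is April 28, 2007.
The period was tolled for 144 days by the pending criminal prosecution (July 3, 2005 to November 24, 2005), pushing the deadline to September 19, 2007.
The pending related arbitration from May 31, 2006 to July 7, 2007 tolled the period for 402 days, extending the deadline to October 25, 2008.
The period was tolled for 279 days by the plaintiff's legal incapacity (October 19, 2007 to July 24, 2008), pushing the deadline to July 31, 2009.
Whitford filed on October 15, 2009, after the July 31, 2009 deadline, so the action is time-barred.

TIME-BARRED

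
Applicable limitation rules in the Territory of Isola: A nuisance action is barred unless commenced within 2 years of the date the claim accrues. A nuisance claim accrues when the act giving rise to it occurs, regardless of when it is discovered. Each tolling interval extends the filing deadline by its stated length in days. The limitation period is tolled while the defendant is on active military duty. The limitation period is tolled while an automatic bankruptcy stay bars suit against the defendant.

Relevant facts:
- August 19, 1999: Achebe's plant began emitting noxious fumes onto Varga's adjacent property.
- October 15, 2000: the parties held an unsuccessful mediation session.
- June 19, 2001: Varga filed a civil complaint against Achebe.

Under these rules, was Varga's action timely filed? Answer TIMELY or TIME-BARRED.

TIMELY

The limitation period began to run on August 19, 1999.
Adding the 2 years base period to August 19, 1999 gives a deadline of August 19, 2001, before any tolling.
The other events in the timeline have no effect on the limitation period under the stated rules.
Varga filed on June 19, 2001, before the August 19, 2001 deadline, so the action is timely.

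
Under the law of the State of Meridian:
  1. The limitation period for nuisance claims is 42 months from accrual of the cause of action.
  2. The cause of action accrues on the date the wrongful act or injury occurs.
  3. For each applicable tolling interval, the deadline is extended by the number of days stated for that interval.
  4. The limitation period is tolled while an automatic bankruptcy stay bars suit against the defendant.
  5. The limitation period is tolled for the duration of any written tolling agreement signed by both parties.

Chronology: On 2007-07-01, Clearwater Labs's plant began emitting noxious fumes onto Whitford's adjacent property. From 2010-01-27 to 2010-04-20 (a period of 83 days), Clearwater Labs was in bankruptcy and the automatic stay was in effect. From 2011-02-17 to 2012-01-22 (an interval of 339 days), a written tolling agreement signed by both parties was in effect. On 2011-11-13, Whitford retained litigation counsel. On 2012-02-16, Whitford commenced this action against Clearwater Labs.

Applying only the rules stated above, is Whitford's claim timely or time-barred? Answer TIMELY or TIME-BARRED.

TIMELY

The claim accrued on 2007-07-01, when the wrongful act occurred.
The untolled deadline — 42 months after 2007-07-01 — is 2011-01-01.
The period was tolled for 83 days by the automatic bankruptcy stay (2010-01-27 to 2010-04-20), pushing the deadline to 2011-03-25.
The written tolling agreement from 2011-02-17 to 2012-01-22 tolled the period for 339 days, extending the deadline to 2012-02-27.
Nothing else in the chronology tolls or restarts the period.
Filing on 2012-02-16 beat the 2012-02-27 deadline — the action is timely.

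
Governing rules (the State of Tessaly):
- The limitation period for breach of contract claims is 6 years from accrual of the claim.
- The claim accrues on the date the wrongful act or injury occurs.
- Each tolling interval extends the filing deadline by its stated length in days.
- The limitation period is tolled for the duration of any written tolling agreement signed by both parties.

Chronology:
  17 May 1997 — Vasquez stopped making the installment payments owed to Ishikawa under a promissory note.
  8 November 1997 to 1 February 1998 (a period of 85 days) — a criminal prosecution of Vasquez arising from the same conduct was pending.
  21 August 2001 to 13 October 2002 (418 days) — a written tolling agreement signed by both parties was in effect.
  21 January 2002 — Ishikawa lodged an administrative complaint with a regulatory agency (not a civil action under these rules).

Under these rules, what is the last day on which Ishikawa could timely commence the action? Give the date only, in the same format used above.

8 July 2004

The limitation period began to run on 17 May 1997.
The untolled deadline — 6 years after 17 May 1997 — is 17 May 2003.
The period was tolled for 418 days by the written tolling agreement (21 August 2001 to 13 October 2002), pushing the deadline to 8 July 2004.
The pending criminal prosecution from 8 November 1997 to 1 February 1998 does not toll the period, because no stated rule makes a criminal prosecution a tolling event.
None of the other events listed affects the running of the period under the stated rules.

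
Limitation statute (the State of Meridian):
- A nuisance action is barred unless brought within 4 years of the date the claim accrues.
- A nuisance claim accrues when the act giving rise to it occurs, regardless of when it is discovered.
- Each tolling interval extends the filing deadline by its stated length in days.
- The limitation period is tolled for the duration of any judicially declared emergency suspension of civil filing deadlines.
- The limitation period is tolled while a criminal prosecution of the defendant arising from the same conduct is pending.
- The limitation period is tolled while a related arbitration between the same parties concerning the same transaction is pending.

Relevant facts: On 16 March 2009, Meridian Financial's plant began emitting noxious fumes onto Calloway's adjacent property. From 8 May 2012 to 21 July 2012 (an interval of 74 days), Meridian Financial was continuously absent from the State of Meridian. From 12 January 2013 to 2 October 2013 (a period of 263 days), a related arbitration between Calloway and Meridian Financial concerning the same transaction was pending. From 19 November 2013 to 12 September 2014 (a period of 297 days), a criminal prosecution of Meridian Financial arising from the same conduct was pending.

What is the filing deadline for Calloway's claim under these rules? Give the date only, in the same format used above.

27 September 2014

The limitation period began to run on 16 March 2009.
The untolled deadline — 4 years after 16 March 2009 — is 16 March 2013.
Because the pending related arbitration ran from 12 January 2013 to 2 October 2013, the deadline is extended by 263 days to 4 December 2013.
The period was tolled for 297 days by the pending criminal prosecution (19 November 2013 to 12 September 2014), pushing the deadline to 27 September 2014.
No stated provision tolls the period for the defendant's absence, so the interval from 8 May 2012 to 21 July 2012 has no effect on the deadline.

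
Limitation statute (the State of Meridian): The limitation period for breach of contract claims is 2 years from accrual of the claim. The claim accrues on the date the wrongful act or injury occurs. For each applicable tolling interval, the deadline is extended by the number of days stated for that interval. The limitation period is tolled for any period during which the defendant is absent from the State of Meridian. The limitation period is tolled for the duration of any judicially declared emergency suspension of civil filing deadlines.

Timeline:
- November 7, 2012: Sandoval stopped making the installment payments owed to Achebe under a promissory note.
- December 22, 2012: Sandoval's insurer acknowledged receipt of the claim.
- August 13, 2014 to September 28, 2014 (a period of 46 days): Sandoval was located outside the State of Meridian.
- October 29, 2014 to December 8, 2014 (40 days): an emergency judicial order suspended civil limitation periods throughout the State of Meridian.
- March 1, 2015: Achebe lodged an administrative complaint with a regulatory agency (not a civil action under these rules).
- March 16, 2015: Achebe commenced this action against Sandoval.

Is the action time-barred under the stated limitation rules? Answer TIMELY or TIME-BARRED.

TIME-BARRED

The claim accrued on November 7, 2012, when the wrongful act occurred.
Adding the 2 years base period to November 7, 2012 gives a deadline of November 7, 2014, before any tolling.
The defendant's absence from the jurisdiction from August 13, 2014 to September 28, 2014 tolled the period for 46 days, extending the deadline to December 23, 2014.
Because the emergency suspension of filing deadlines ran from October 29, 2014 to December 8, 2014, the deadline is extended by 40 days to February 1, 2015.
None of the other events listed affects the running of the period under the stated rules.
The March 16, 2015 filing falls after the February 1, 2015 deadline; the claim is time-barred.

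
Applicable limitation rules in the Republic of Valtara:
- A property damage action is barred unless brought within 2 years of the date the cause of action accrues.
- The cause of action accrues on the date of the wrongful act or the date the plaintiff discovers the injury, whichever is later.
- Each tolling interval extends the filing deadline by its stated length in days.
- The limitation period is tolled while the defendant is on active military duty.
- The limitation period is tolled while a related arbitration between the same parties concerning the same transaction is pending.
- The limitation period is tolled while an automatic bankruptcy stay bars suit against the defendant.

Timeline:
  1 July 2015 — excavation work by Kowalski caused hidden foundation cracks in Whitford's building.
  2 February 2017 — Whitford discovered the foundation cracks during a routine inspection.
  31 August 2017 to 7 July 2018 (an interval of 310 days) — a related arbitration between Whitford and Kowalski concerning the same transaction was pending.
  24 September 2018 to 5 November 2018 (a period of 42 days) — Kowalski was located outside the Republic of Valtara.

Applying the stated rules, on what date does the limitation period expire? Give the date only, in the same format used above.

9 December 2019

Taking the later of the act (1 July 2015) and discovery (2 February 2017), the claim accrued on 2 February 2017.
2 years from 2 February 2017 is 2 February 2019.
The pending related arbitration from 31 August 2017 to 7 July 2018 tolled the period for 310 days, extending the deadline to 9 December 2019.
The defendant's absence from the jurisdiction from 24 September 2018 to 5 November 2018 does not toll the period, because no stated rule makes the defendant's absence a tolling event.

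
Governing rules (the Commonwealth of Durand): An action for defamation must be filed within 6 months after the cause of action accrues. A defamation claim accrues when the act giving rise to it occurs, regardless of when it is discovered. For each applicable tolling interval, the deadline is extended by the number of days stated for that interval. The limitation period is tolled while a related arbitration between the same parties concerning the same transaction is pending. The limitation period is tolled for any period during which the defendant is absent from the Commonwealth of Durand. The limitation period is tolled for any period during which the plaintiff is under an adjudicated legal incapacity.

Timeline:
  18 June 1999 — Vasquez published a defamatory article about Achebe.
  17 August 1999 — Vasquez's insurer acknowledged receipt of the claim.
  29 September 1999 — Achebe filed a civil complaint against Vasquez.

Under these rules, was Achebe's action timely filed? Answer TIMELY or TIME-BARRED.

TIMELY

The cause of action accrued on 18 June 1999, the date of the act.
The untolled deadline — 6 months after 18 June 1999 — is 18 December 1999.
Nothing else in the chronology tolls or restarts the period.
Achebe filed on 29 September 1999, before the 18 December 1999 deadline, so the action is timely.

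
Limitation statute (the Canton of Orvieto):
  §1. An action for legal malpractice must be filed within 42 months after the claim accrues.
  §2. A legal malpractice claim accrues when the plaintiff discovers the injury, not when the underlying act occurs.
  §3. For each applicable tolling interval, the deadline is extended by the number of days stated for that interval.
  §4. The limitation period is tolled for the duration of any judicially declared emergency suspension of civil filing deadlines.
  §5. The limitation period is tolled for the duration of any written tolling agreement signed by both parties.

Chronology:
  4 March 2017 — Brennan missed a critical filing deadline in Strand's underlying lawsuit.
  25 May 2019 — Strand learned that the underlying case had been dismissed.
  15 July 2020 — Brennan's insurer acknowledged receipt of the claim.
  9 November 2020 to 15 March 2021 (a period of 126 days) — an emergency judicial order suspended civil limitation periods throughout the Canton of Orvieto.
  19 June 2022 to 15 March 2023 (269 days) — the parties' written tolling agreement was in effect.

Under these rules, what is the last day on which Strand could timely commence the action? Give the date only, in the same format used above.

25 December 2023

Under the discovery rule, the claim accrued on 25 May 2019, when Strand discovered the injury — not on the 4 March 2017 date of the underlying act.
Adding the 42 months base period to 25 May 2019 gives a deadline of 25 November 2022, before any tolling.
Because the emergency suspension of filing deadlines ran from 9 November 2020 to 15 March 2021, the deadline is extended by 126 days to 31 March 2023.
The written tolling agreement from 19 June 2022 to 15 March 2023 tolled the period for 269 days, extending the deadline to 25 December 2023.
Nothing else in the chronology tolls or restarts the period.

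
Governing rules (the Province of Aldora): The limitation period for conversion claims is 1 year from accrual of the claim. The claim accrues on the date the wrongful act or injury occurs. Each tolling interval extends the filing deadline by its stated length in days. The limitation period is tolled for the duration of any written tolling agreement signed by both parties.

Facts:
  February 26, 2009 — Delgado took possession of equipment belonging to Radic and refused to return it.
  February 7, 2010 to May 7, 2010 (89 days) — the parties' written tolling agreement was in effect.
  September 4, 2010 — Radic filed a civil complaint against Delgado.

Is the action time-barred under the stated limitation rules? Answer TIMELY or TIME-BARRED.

TIME-BARRED

The limitation period began to run on February 26, 2009.
The untolled deadline — 1 year after February 26, 2009 — is February 26, 2010.
Because the written tolling agreement ran from February 7, 2010 to May 7, 2010, the deadline is extended by 89 days to May 26, 2010.
The September 4, 2010 filing falls after the May 26, 2010 deadline; the claim is time-barred.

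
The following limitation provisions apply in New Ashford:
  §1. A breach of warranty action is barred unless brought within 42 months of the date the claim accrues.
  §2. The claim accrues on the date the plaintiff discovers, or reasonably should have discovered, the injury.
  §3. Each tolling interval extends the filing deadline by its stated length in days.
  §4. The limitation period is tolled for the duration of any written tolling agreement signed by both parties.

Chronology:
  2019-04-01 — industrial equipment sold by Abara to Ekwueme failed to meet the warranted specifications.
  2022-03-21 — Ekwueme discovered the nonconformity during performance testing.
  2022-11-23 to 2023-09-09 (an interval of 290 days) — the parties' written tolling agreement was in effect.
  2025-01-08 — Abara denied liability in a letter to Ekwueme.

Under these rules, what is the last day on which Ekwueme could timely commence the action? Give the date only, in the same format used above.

2026-07-08

Under the discovery rule, the claim accrued on 2022-03-21, when Ekwueme discovered the injury — not on the 2019-04-01 date of the underlying act.
The untolled deadline — 42 months after 2022-03-21 — is 2025-09-21.
Because the written tolling agreement ran from 2022-11-23 to 2023-09-09, the deadline is extended by 290 days to 2026-07-08.
The other events in the timeline have no effect on the limitation period under the stated rules.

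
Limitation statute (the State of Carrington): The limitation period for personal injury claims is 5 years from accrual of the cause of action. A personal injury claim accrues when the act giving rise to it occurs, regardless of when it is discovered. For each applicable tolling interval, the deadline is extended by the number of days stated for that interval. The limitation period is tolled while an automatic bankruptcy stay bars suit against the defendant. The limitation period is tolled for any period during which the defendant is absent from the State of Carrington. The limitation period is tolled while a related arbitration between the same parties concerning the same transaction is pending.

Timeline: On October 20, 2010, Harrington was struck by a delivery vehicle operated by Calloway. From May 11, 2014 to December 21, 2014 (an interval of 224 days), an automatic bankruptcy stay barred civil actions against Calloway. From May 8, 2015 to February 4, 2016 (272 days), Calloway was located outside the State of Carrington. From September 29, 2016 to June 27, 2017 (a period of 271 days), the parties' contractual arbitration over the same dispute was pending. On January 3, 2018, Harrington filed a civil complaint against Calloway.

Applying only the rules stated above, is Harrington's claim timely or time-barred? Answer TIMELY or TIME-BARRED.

The claim accrued on October 20, 2010, when the wrongful act occurred.
The untolled deadline — 5 years after October 20, 2010 — is October 20, 2015.
The period was tolled for 224 days by the automatic bankruptcy stay (May 11, 2014 to December 21, 2014), pushing the deadline to May 31, 2016.
Because the defendant's absence from the jurisdiction ran from May 8, 2015 to February 4, 2016, the deadline is extended by 272 days to February 27, 2017.
Because the pending related arbitration ran from September 29, 2016 to June 27, 2017, the deadline is extended by 271 days to November 25, 2017.
Filing on January 3, 2018 missed the November 25, 2017 deadline — the action is time-barred.

TIME-BARRED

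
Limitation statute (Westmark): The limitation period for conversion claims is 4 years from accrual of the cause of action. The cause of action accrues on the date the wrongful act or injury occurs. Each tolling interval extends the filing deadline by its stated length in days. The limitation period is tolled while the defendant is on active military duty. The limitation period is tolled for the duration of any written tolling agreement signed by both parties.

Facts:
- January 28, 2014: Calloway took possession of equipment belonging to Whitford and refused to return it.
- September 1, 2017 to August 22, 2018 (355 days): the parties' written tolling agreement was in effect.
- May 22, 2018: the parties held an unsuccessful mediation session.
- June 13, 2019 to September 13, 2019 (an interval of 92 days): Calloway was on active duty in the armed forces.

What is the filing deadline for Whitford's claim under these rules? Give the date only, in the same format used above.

The claim accrued on January 28, 2014, when the wrongful act occurred.
4 years from January 28, 2014 is January 28, 2018.
The period was tolled for 355 days by the written tolling agreement (September 1, 2017 to August 22, 2018), pushing the deadline to January 18, 2019.
By the time the defendant's active military service began on June 13, 2019, the limitation period had already expired on January 18, 2019; that interval cannot revive it.
Nothing else in the chronology tolls or restarts the period.

January 18, 2019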